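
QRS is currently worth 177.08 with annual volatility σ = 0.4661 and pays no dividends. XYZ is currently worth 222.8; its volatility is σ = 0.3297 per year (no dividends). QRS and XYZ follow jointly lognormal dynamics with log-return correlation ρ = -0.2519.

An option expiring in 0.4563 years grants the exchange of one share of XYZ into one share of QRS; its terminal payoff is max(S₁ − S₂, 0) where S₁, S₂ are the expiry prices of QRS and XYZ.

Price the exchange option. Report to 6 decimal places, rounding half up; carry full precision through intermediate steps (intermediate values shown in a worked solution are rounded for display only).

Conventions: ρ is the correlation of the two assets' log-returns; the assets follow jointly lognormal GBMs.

exchange price = 15.755348

σ_eff = √(σ₁² + σ₂² − 2ρσ₁σ₂) = √(0.4661² + 0.3297² − 2·-0.2519·0.4661·0.3297) = 0.635116
d₁ = (ln(S₁/S₂) + (q₂ − q₁ + σ_eff²/2)T) / (σ_eff√T) = (ln(177.08/222.8) + (0.0 − 0.0 + 0.201686)·0.4563) / 0.429020 = -0.320832
d₂ = d₁ − σ_eff√T = -0.320832 − 0.429020 = -0.749853
N(d₁) = 0.374169,  N(d₂) = 0.226672
V = S₁·e^{−q₁T}·N(d₁) − S₂·e^{−q₂T}·N(d₂) = 66.257803 − 50.502454 = 15.755348
Key observation: r never enters — measured in units of XYZ, the claim is a call on S₁/S₂ struck at 1, so only the dividend yields and σ_eff matter.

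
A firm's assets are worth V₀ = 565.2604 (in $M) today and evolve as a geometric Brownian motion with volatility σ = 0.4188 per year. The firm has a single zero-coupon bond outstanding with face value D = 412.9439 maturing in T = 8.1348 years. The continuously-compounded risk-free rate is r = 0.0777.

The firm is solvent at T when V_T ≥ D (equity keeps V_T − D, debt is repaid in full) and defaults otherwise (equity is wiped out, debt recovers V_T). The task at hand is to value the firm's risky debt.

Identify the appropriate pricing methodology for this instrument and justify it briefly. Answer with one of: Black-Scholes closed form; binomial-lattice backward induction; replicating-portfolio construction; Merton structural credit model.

Key observation: the data describe a firm's assets (V₀ = 565.2604, GBM) and a single zero-coupon debt of face 412.9439, so credit quantities follow from equity-as-call in the structural model.

framework: Merton structural credit model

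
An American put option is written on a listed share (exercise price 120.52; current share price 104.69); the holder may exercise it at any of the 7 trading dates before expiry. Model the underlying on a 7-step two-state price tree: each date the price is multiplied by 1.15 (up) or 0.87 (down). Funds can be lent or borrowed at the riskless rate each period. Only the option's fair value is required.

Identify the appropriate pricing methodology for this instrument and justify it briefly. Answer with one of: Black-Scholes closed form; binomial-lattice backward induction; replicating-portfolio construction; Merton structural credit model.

framework: binomial-lattice backward induction

Key observation: an American put (K = 120.52, S₀ = 104.69) on a 7-date tree has no closed form — the optimal stopping decision is embedded and must be resolved recursively from expiry.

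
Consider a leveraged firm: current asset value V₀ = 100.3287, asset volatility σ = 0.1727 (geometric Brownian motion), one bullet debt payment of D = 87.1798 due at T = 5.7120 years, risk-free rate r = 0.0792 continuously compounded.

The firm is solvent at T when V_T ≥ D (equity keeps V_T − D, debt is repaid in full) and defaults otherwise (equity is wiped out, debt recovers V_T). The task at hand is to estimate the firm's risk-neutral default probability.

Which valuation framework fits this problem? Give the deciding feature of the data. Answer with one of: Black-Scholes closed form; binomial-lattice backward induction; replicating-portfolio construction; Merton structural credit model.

Key observation: the data describe a firm's assets (V₀ = 100.3287, GBM) and a single zero-coupon debt of face 87.1798, so credit quantities follow from equity-as-call in the structural model.

framework: Merton structural credit model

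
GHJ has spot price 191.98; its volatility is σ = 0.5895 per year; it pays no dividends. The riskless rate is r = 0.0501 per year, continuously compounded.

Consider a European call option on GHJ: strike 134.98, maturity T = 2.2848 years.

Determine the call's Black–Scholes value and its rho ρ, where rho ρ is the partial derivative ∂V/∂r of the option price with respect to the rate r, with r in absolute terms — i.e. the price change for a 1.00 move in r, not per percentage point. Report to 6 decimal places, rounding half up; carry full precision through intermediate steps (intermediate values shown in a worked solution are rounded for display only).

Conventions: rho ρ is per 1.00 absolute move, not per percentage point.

price = 96.129524
ρ = 146.101612

σ√T = 0.5895·√2.2848 = 0.891062
d₁ = (ln(S/K) + (r+σ²/2)T) / (σ√T) = (ln(191.98/134.98) + (0.0501+0.5895²/2)·2.2848) / 0.891062 = (0.352265 + 0.511464) / 0.891062 = 0.969325
d₂ = d₁ − σ√T = 0.969325 − 0.891062 = 0.078263
e^{−rT} = 0.891840
N(d₁) = 0.833809,  N(d₂) = 0.531191
Call price V = S·N(d₁) − K·e^{−rT}·N(d₂) = 160.074557 − 63.945033 = 96.129524
ρ = K·T·e^{−rT}·N(d₂) = 146.101612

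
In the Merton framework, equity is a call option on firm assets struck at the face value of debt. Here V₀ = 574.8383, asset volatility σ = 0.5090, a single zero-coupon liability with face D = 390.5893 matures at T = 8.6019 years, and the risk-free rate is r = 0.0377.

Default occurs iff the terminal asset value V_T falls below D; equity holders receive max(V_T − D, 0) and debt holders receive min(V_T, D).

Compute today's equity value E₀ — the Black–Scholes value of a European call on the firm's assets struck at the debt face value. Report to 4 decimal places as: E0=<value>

E0=400.0557

With assets at 574.8383 and a single debt payment of 390.5893 at 8.6019 years:
d₁ = [ln(V₀/D) + (r + σ²/2)T] / (σ√T)
   = [ln(574.8383/390.5893) + (0.0377 + 0.5·0.5090²)·8.6019] / (0.5090·√8.6019)
   = [0.386432 + 1.438586] / 1.492846 = 1.222509
d₂ = d₁ − σ√T = 1.222509 − 1.492846 = -0.270336
N(d₁) = 0.889242,  N(d₂) = 0.393451,  e^(−rT) = 0.723039
E₀ = V₀·N(d₁) − D·e^(−rT)·N(d₂)
   = 574.8383·0.889242 − 390.5893·0.723039·0.393451 = 400.055657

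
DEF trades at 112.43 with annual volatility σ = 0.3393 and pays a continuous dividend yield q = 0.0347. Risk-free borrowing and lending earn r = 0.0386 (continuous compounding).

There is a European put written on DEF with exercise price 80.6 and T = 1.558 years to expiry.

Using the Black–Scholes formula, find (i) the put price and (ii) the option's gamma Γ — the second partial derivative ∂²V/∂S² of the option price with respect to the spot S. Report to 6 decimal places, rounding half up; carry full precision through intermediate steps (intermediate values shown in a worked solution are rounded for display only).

price = 4.515373
Γ = 0.004757

σ√T = 0.3393·√1.558 = 0.423514
d₁ = (ln(S/K) + (r−q+σ²/2)T) / (σ√T) = (ln(112.43/80.6) + (0.0386−0.0347+0.3393²/2)·1.558) / 0.423514 = (0.332832 + 0.095758) / 0.423514 = 1.011987
d₂ = d₁ − σ√T = 1.011987 − 0.423514 = 0.588473
e^{−rT} = 0.941634
e^{−qT} = 0.947373
N(−d₁) = 0.155772,  N(−d₂) = 0.278107
Put price V = K·e^{−rT}·N(−d₂) − S·e^{−qT}·N(−d₁) = 21.107158 − 16.591785 = 4.515373
φ(d₁) = (1/√(2π))·e^{−d₁²/2} = 0.239070
Γ = e^{−qT}·φ(d₁) / (S·σ·√T) = 0.004757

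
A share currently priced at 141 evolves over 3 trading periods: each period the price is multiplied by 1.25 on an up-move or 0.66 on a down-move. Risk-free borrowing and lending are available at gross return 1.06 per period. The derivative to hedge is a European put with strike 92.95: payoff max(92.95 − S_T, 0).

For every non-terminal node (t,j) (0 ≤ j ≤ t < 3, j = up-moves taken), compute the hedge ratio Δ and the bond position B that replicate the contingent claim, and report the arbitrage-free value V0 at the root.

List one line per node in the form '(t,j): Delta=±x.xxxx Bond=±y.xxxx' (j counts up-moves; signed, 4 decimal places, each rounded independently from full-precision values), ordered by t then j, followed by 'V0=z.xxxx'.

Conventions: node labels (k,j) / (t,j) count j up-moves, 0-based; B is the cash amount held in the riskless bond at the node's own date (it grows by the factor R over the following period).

No-arbitrage ⇒ martingale measure with p* = (R−d)/(u−d) = 0.6780.
Payoffs at expiry: V(3,0)=52.4131, V(3,1)=16.1755, V(3,2)=0.0000, V(3,3)=0.0000
Node (2,0) S=61.4196: V=(p*·16.1755+(1−p*)·52.4131)/1.06=26.2691; Δ=(16.1755−52.4131)/(76.7745−40.5369)=-1.0000; B=V−Δ·S=87.6887
Node (2,1) S=116.3250: V=(p*·0.0000+(1−p*)·16.1755)/1.06=4.9142; Δ=(0.0000−16.1755)/(145.4062−76.7745)=-0.2357; B=V−Δ·S=32.3303
Node (2,2) S=220.3125: V=(p*·0.0000+(1−p*)·0.0000)/1.06=0.0000; Δ=(0.0000−0.0000)/(275.3906−145.4062)=0.0000; B=V−Δ·S=0.0000
Node (1,0) S=93.0600: V=(p*·4.9142+(1−p*)·26.2691)/1.06=11.1238; Δ=(4.9142−26.2691)/(116.3250−61.4196)=-0.3889; B=V−Δ·S=47.3185
Node (1,1) S=176.2500: V=(p*·0.0000+(1−p*)·4.9142)/1.06=1.4930; Δ=(0.0000−4.9142)/(220.3125−116.3250)=-0.0473; B=V−Δ·S=9.8221
Node (0,0) S=141.0000: V=(p*·1.4930+(1−p*)·11.1238)/1.06=4.3343; Δ=(1.4930−11.1238)/(176.2500−93.0600)=-0.1158; B=V−Δ·S=20.6578
Sanity check at the root: Δ(0,0)·S0 + B(0,0) reproduces V0 = 4.3343.

(0,0): Delta=-0.1158 Bond=20.6578
(1,0): Delta=-0.3889 Bond=47.3185
(1,1): Delta=-0.0473 Bond=9.8221
(2,0): Delta=-1.0000 Bond=87.6887
(2,1): Delta=-0.2357 Bond=32.3303
(2,2): Delta=0.0000 Bond=0.0000
V0=4.3343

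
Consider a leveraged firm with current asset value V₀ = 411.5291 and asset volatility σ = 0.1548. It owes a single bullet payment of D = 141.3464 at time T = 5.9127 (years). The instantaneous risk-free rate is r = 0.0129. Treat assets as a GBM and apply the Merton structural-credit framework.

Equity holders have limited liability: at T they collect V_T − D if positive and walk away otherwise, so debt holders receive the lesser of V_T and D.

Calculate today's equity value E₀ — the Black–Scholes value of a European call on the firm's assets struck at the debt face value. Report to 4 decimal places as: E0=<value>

E0=280.5912

Apply the equity-as-call identities (strike 141.3464, horizon 5.9127 years):
d₁ = [ln(V₀/D) + (r + σ²/2)T] / (σ√T)
   = [ln(411.5291/141.3464) + (0.0129 + 0.5·0.1548²)·5.9127] / (0.1548·√5.9127)
   = [1.068666 + 0.147117] / 0.376412 = 3.229923
d₂ = d₁ − σ√T = 3.229923 − 0.376412 = 2.853511
N(d₁) = 0.999381,  N(d₂) = 0.997838,  e^(−rT) = 0.926562
E₀ = V₀·N(d₁) − D·e^(−rT)·N(d₂)
   = 411.5291·0.999381 − 141.3464·0.926562·0.997838 = 280.591191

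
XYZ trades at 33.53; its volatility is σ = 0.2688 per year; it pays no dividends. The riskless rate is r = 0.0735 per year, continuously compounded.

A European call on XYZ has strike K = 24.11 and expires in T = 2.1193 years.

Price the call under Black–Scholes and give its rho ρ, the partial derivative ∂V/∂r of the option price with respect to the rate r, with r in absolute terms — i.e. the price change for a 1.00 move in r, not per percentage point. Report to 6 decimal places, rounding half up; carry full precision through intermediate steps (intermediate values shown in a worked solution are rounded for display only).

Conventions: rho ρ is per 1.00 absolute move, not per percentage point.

price = 13.421455
ρ = 37.256565

σ√T = 0.2688·√2.1193 = 0.391314
d₁ = (ln(S/K) + (r+σ²/2)T) / (σ√T) = (ln(33.53/24.11) + (0.0735+0.2688²/2)·2.1193) / 0.391314 = (0.329814 + 0.232332) / 0.391314 = 1.436559
d₂ = d₁ − σ√T = 1.436559 − 0.391314 = 1.045245
e^{−rT} = 0.855757
N(d₁) = 0.924578,  N(d₂) = 0.852045
Call price V = S·N(d₁) − K·e^{−rT}·N(d₂) = 31.001111 − 17.579656 = 13.421455
ρ = K·T·e^{−rT}·N(d₂) = 37.256565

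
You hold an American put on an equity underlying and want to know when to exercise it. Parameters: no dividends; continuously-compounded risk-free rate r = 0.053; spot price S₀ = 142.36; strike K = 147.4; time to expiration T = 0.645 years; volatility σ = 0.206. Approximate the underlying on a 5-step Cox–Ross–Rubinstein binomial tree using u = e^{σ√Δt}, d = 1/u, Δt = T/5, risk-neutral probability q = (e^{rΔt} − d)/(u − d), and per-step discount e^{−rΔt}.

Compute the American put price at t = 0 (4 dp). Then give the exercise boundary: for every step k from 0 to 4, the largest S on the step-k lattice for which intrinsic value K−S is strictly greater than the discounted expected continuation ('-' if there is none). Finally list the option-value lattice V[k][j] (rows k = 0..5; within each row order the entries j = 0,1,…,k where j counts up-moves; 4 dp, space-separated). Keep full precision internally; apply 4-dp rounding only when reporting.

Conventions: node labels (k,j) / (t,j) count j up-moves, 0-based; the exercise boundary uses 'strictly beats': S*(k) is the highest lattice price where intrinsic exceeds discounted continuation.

Δt=0.12900  u=1.07679  d=0.92868  q=0.52783  discount=0.99319
step 5 (expiry): payoffs max(K−S,0) = 49.0612 33.3776 15.1927 0.0000 0.0000 0.0000
step 4: (k=4,j=0): S=105.8906, K−S=41.5094, hold=40.5051 ⇒ V=41.5094 exercise | (k=4,j=1): S=122.7786, K−S=24.6214, hold=23.6171 ⇒ V=24.6214 exercise | (k=4,j=2): S=142.3600, K−S=5.0400, hold=7.1247 ⇒ V=7.1247 continue | (k=4,j=3): S=165.0643, K−S=0.0000, hold=0.0000 ⇒ V=0.0000 continue | (k=4,j=4): S=191.3897, K−S=0.0000, hold=0.0000 ⇒ V=0.0000 continue  boundary S*=122.7786
step 3: (k=3,j=0): S=114.0224, K−S=33.3776, hold=32.3733 ⇒ V=33.3776 exercise | (k=3,j=1): S=132.2073, K−S=15.1927, hold=15.2812 ⇒ V=15.2812 continue | (k=3,j=2): S=153.2924, K−S=0.0000, hold=3.3411 ⇒ V=3.3411 continue | (k=3,j=3): S=177.7403, K−S=0.0000, hold=0.0000 ⇒ V=0.0000 continue  boundary S*=114.0224
step 2: (k=2,j=0): S=122.7786, K−S=24.6214, hold=23.6635 ⇒ V=24.6214 exercise | (k=2,j=1): S=142.3600, K−S=5.0400, hold=8.9177 ⇒ V=8.9177 continue | (k=2,j=2): S=165.0643, K−S=0.0000, hold=1.5668 ⇒ V=1.5668 continue  boundary S*=122.7786
step 1: (k=1,j=0): S=132.2073, K−S=15.1927, hold=16.2212 ⇒ V=16.2212 continue | (k=1,j=1): S=153.2924, K−S=0.0000, hold=5.0034 ⇒ V=5.0034 continue  boundary S*=-
step 0: (k=0,j=0): S=142.3600, K−S=5.0400, hold=10.2299 ⇒ V=10.2299 continue  boundary S*=-

price = 10.2299
boundary = - - 122.7786 114.0224 122.7786
tree:
10.2299
16.2212 5.0034
24.6214 8.9177 1.5668
33.3776 15.2812 3.3411 0.0000
41.5094 24.6214 7.1247 0.0000 0.0000
49.0612 33.3776 15.1927 0.0000 0.0000 0.0000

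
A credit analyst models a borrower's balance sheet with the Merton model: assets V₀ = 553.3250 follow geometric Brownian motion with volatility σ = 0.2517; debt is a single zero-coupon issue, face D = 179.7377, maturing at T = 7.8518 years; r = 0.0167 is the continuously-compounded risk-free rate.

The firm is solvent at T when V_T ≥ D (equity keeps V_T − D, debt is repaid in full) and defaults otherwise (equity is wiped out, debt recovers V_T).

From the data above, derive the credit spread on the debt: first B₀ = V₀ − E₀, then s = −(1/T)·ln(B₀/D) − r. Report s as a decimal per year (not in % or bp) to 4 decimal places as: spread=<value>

Work the structural quantities from V₀ = 553.3250 against face 179.7377:
d₁ = [ln(V₀/D) + (r + σ²/2)T] / (σ√T)
   = [ln(553.3250/179.7377) + (0.0167 + 0.5·0.2517²)·7.8518] / (0.2517·√7.8518)
   = [1.124447 + 0.379842] / 0.705290 = 2.132866
d₂ = d₁ − σ√T = 2.132866 − 0.705290 = 1.427575
N(d₁) = 0.983532,  N(d₂) = 0.923293,  e^(−rT) = 0.877108
E₀ = V₀·N(d₁) − D·e^(−rT)·N(d₂)
   = 553.3250·0.983532 − 179.7377·0.877108·0.923293 = 398.656343
B₀ = V₀ − E₀ = 553.3250 − 398.656343 = 154.668657
spread = −(1/T)·ln(B₀/D) − r = −(1/7.8518)·ln(154.668657/179.7377) − 0.0167 = 0.00243108

spread=0.0024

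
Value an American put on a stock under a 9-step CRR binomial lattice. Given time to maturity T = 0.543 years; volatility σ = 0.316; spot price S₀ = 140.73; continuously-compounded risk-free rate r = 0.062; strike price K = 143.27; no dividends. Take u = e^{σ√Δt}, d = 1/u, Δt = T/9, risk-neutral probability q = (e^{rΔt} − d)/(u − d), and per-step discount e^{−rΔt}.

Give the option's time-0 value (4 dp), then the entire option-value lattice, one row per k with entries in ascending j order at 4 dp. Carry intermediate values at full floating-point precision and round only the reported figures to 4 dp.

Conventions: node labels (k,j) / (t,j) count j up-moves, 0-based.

Δt=0.06033  u=1.08071  d=0.92532  q=0.50472  discount=0.99627
step 9 (expiry): payoffs max(K−S,0) = 73.2854 61.5325 47.8059 31.7741 13.0501 0.0000 0.0000 0.0000 0.0000 0.0000
k=8: (k=8,j=0): S=75.6331, K−S=67.6369, hold=67.1019 ⇒ V=67.6369 exercise | (k=8,j=1): S=88.3346, K−S=54.9354, hold=54.4005 ⇒ V=54.9354 exercise | (k=8,j=2): S=103.1690, K−S=40.1010, hold=39.5660 ⇒ V=40.1010 exercise | (k=8,j=3): S=120.4947, K−S=22.7753, hold=22.2403 ⇒ V=22.7753 exercise | (k=8,j=4): S=140.7300, K−S=2.5400, hold=6.4393 ⇒ V=6.4393 continue | (k=8,j=5): S=164.3635, K−S=0.0000, hold=0.0000 ⇒ V=0.0000 continue | (k=8,j=6): S=191.9659, K−S=0.0000, hold=0.0000 ⇒ V=0.0000 continue | (k=8,j=7): S=224.2036, K−S=0.0000, hold=0.0000 ⇒ V=0.0000 continue | (k=8,j=8): S=261.8553, K−S=0.0000, hold=0.0000 ⇒ V=0.0000 continue
k=7: (k=7,j=0): S=81.7375, K−S=61.5325, hold=60.9976 ⇒ V=61.5325 exercise | (k=7,j=1): S=95.4641, K−S=47.8059, hold=47.2710 ⇒ V=47.8059 exercise | (k=7,j=2): S=111.4959, K−S=31.7741, hold=31.2392 ⇒ V=31.7741 exercise | (k=7,j=3): S=130.2199, K−S=13.0501, hold=14.4759 ⇒ V=14.4759 continue | (k=7,j=4): S=152.0884, K−S=0.0000, hold=3.1773 ⇒ V=3.1773 continue | (k=7,j=5): S=177.6293, K−S=0.0000, hold=0.0000 ⇒ V=0.0000 continue | (k=7,j=6): S=207.4595, K−S=0.0000, hold=0.0000 ⇒ V=0.0000 continue | (k=7,j=7): S=242.2992, K−S=0.0000, hold=0.0000 ⇒ V=0.0000 continue
k=6: (k=6,j=0): S=88.3346, K−S=54.9354, hold=54.4005 ⇒ V=54.9354 exercise | (k=6,j=1): S=103.1690, K−S=40.1010, hold=39.5660 ⇒ V=40.1010 exercise | (k=6,j=2): S=120.4947, K−S=22.7753, hold=22.9573 ⇒ V=22.9573 continue | (k=6,j=3): S=140.7300, K−S=2.5400, hold=8.7405 ⇒ V=8.7405 continue | (k=6,j=4): S=164.3635, K−S=0.0000, hold=1.5678 ⇒ V=1.5678 continue | (k=6,j=5): S=191.9659, K−S=0.0000, hold=0.0000 ⇒ V=0.0000 continue | (k=6,j=6): S=224.2036, K−S=0.0000, hold=0.0000 ⇒ V=0.0000 continue
k=5: (k=5,j=0): S=95.4641, K−S=47.8059, hold=47.2710 ⇒ V=47.8059 exercise | (k=5,j=1): S=111.4959, K−S=31.7741, hold=31.3307 ⇒ V=31.7741 exercise | (k=5,j=2): S=130.2199, K−S=13.0501, hold=15.7228 ⇒ V=15.7228 continue | (k=5,j=3): S=152.0884, K−S=0.0000, hold=5.1011 ⇒ V=5.1011 continue | (k=5,j=4): S=177.6293, K−S=0.0000, hold=0.7736 ⇒ V=0.7736 continue | (k=5,j=5): S=207.4595, K−S=0.0000, hold=0.0000 ⇒ V=0.0000 continue
k=4: (k=4,j=0): S=103.1690, K−S=40.1010, hold=39.5660 ⇒ V=40.1010 exercise | (k=4,j=1): S=120.4947, K−S=22.7753, hold=23.5843 ⇒ V=23.5843 continue | (k=4,j=2): S=140.7300, K−S=2.5400, hold=10.3231 ⇒ V=10.3231 continue | (k=4,j=3): S=164.3635, K−S=0.0000, hold=2.9060 ⇒ V=2.9060 continue | (k=4,j=4): S=191.9659, K−S=0.0000, hold=0.3817 ⇒ V=0.3817 continue
k=3: (k=3,j=0): S=111.4959, K−S=31.7741, hold=31.6460 ⇒ V=31.7741 exercise | (k=3,j=1): S=130.2199, K−S=13.0501, hold=16.8280 ⇒ V=16.8280 continue | (k=3,j=2): S=152.0884, K−S=0.0000, hold=6.5550 ⇒ V=6.5550 continue | (k=3,j=3): S=177.6293, K−S=0.0000, hold=1.6259 ⇒ V=1.6259 continue
k=2: (k=2,j=0): S=120.4947, K−S=22.7753, hold=24.1400 ⇒ V=24.1400 continue | (k=2,j=1): S=140.7300, K−S=2.5400, hold=11.5995 ⇒ V=11.5995 continue | (k=2,j=2): S=164.3635, K−S=0.0000, hold=4.0520 ⇒ V=4.0520 continue
k=1: (k=1,j=0): S=130.2199, K−S=13.0501, hold=17.7441 ⇒ V=17.7441 continue | (k=1,j=1): S=152.0884, K−S=0.0000, hold=7.7610 ⇒ V=7.7610 continue
k=0: (k=0,j=0): S=140.7300, K−S=2.5400, hold=12.6580 ⇒ V=12.6580 continue

price = 12.6580
tree:
12.6580
17.7441 7.7610
24.1400 11.5995 4.0520
31.7741 16.8280 6.5550 1.6259
40.1010 23.5843 10.3231 2.9060 0.3817
47.8059 31.7741 15.7228 5.1011 0.7736 0.0000
54.9354 40.1010 22.9573 8.7405 1.5678 0.0000 0.0000
61.5325 47.8059 31.7741 14.4759 3.1773 0.0000 0.0000 0.0000
67.6369 54.9354 40.1010 22.7753 6.4393 0.0000 0.0000 0.0000 0.0000
73.2854 61.5325 47.8059 31.7741 13.0501 0.0000 0.0000 0.0000 0.0000 0.0000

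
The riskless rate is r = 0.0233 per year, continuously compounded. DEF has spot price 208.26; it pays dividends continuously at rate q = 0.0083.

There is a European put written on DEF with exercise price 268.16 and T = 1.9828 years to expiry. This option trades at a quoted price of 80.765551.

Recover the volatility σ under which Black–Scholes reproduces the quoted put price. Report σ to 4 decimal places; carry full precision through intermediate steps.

At σ = 0.4020 the Black–Scholes value reproduces the quote:
σ√T = 0.402·√1.9828 = 0.566064
d₁ = (ln(S/K) + (r−q+σ²/2)T) / (σ√T) = (ln(208.26/268.16) + (0.0233−0.0083+0.402²/2)·1.9828) / 0.566064 = (-0.252797 + 0.189956) / 0.566064 = -0.111013
d₂ = d₁ − σ√T = -0.111013 − 0.566064 = -0.677077
e^{−rT} = 0.954852
e^{−qT} = 0.983677
N(−d₁) = 0.544197,  N(−d₂) = 0.750821
V = K·e^{−rT}·N(−d₂) − S·e^{−qT}·N(−d₁) = 192.250084 − 111.484534 = 80.765551 (the observed quote) — the price is monotone increasing in volatility, hence this σ is the only solution

sigma = 0.4020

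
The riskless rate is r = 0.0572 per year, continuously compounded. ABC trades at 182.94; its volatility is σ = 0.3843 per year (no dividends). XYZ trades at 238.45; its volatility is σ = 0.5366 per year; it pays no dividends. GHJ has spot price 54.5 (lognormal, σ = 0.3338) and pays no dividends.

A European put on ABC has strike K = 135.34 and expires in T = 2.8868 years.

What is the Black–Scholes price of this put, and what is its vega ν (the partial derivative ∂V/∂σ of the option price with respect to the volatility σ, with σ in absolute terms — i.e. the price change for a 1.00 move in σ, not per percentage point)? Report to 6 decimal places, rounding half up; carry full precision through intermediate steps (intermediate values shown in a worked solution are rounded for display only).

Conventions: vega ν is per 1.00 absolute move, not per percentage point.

price = 12.796163
ν = 72.135171

σ√T = 0.3843·√2.8868 = 0.652948
d₁ = (ln(S/K) + (r+σ²/2)T) / (σ√T) = (ln(182.94/135.34) + (0.0572+0.3843²/2)·2.8868) / 0.652948 = (0.301368 + 0.378296) / 0.652948 = 1.040915
d₂ = d₁ − σ√T = 1.040915 − 0.652948 = 0.387967
e^{−rT} = 0.847788
N(−d₁) = 0.148957,  N(−d₂) = 0.349020
Put price V = K·e^{−rT}·N(−d₂) − S·N(−d₁) = 40.046438 − 27.250275 = 12.796163
φ(d₁) = (1/√(2π))·e^{−d₁²/2} = 0.232076
ν = S·φ(d₁)·√T = 72.135171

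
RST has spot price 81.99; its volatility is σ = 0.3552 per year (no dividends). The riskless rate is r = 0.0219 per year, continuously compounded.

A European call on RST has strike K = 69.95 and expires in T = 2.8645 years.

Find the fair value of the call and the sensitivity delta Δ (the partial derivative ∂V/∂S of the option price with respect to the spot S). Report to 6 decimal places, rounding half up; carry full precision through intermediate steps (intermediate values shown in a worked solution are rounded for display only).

σ√T = 0.3552·√2.8645 = 0.601170
d₁ = (ln(S/K) + (r+σ²/2)T) / (σ√T) = (ln(81.99/69.95) + (0.0219+0.3552²/2)·2.8645) / 0.601170 = (0.158817 + 0.243435) / 0.601170 = 0.669115
d₂ = d₁ − σ√T = 0.669115 − 0.601170 = 0.067945
e^{−rT} = 0.939195
N(d₁) = 0.748289,  N(d₂) = 0.527085
Call price V = S·N(d₁) − K·e^{−rT}·N(d₂) = 61.352208 − 34.627741 = 26.724467
Δ = N(d₁) = 0.748289

price = 26.724467
Δ = 0.748289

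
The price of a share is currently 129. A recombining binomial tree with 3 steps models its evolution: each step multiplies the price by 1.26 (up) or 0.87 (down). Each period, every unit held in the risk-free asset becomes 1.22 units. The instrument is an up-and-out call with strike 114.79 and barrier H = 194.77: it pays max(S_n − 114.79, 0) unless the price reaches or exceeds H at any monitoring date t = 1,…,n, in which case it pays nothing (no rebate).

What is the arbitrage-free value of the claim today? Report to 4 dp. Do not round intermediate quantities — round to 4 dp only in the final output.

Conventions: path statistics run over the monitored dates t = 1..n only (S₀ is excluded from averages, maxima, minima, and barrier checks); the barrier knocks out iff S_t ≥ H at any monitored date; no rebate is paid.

With p* = (R−d)/(u−d) = 0.8974, sum probability × payoff across the paths and divide by R^3.
Enumerate all 2^3 = 8 price paths (U = up ×1.26, D = down ×0.87); each path with k up-moves has probability p*^k·(1−p*)^(3−k).
DDD: M=112.2300, payoff=0.0000, prob=0.001079
UDD: M=162.5400, payoff=8.2365, prob=0.009440
DUD: M=141.4098, payoff=8.2365, prob=0.009440
UUD: M=204.8004, payoff=0.0000, prob=0.082604
DDU: M=123.0265, payoff=8.2365, prob=0.009440
UDU: M=178.1763, payoff=63.3863, prob=0.082604
DUU: M=178.1763, payoff=63.3863, prob=0.082604
UUU: M=258.0485, payoff=0.0000, prob=0.722787
Price = Σ prob·payoff / R^3 = 10.705231 / 1.815848 = 5.8954

price = 5.8954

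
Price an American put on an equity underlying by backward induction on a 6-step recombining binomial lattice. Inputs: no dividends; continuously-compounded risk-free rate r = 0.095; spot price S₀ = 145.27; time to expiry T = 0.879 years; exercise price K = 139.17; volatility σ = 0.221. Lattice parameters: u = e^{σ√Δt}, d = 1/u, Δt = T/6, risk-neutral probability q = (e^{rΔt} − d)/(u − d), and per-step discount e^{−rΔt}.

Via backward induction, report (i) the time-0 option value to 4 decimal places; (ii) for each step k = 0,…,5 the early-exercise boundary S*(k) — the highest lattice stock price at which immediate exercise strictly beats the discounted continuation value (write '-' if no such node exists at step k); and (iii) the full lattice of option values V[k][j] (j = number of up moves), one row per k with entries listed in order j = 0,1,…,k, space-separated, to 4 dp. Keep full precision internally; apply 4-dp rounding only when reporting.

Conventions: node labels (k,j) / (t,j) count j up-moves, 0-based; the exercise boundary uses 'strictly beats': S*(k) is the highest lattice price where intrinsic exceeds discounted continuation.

price = 5.4483
boundary = - - 122.6601 112.7112 122.6601 112.7112
tree:
5.4483
9.6654 2.2925
16.5099 4.5637 0.5768
26.4588 8.8469 1.3341 0.0000
35.6008 16.5099 3.0859 0.0000 0.0000
44.0012 26.4588 7.1378 0.0000 0.0000 0.0000
51.7203 35.6008 16.5099 0.0000 0.0000 0.0000 0.0000

Δt=0.14650  u=1.08827  d=0.91889  q=0.56161  discount=0.98618
step 6 (expiry): payoffs max(K−S,0) = 51.7203 35.6008 16.5099 0.0000 0.0000 0.0000 0.0000
step 5: (k=5,j=0): S=95.1688, K−S=44.0012, hold=42.0778 ⇒ V=44.0012 exercise | (k=5,j=1): S=112.7112, K−S=26.4588, hold=24.5353 ⇒ V=26.4588 exercise | (k=5,j=2): S=133.4872, K−S=5.6828, hold=7.1378 ⇒ V=7.1378 continue | (k=5,j=3): S=158.0929, K−S=0.0000, hold=0.0000 ⇒ V=0.0000 continue | (k=5,j=4): S=187.2341, K−S=0.0000, hold=0.0000 ⇒ V=0.0000 continue | (k=5,j=5): S=221.7468, K−S=0.0000, hold=0.0000 ⇒ V=0.0000 continue  boundary S*=112.7112
step 4: (k=4,j=0): S=103.5692, K−S=35.6008, hold=33.6773 ⇒ V=35.6008 exercise | (k=4,j=1): S=122.6601, K−S=16.5099, hold=15.3922 ⇒ V=16.5099 exercise | (k=4,j=2): S=145.2700, K−S=0.0000, hold=3.0859 ⇒ V=3.0859 continue | (k=4,j=3): S=172.0476, K−S=0.0000, hold=0.0000 ⇒ V=0.0000 continue | (k=4,j=4): S=203.7610, K−S=0.0000, hold=0.0000 ⇒ V=0.0000 continue  boundary S*=122.6601
step 3: (k=3,j=0): S=112.7112, K−S=26.4588, hold=24.5353 ⇒ V=26.4588 exercise | (k=3,j=1): S=133.4872, K−S=5.6828, hold=8.8469 ⇒ V=8.8469 continue | (k=3,j=2): S=158.0929, K−S=0.0000, hold=1.3341 ⇒ V=1.3341 continue | (k=3,j=3): S=187.2341, K−S=0.0000, hold=0.0000 ⇒ V=0.0000 continue  boundary S*=112.7112
step 2: (k=2,j=0): S=122.6601, K−S=16.5099, hold=16.3388 ⇒ V=16.5099 exercise | (k=2,j=1): S=145.2700, K−S=0.0000, hold=4.5637 ⇒ V=4.5637 continue | (k=2,j=2): S=172.0476, K−S=0.0000, hold=0.5768 ⇒ V=0.5768 continue  boundary S*=122.6601
step 1: (k=1,j=0): S=133.4872, K−S=5.6828, hold=9.6654 ⇒ V=9.6654 continue | (k=1,j=1): S=158.0929, K−S=0.0000, hold=2.2925 ⇒ V=2.2925 continue  boundary S*=-
step 0: (k=0,j=0): S=145.2700, K−S=0.0000, hold=5.4483 ⇒ V=5.4483 continue  boundary S*=-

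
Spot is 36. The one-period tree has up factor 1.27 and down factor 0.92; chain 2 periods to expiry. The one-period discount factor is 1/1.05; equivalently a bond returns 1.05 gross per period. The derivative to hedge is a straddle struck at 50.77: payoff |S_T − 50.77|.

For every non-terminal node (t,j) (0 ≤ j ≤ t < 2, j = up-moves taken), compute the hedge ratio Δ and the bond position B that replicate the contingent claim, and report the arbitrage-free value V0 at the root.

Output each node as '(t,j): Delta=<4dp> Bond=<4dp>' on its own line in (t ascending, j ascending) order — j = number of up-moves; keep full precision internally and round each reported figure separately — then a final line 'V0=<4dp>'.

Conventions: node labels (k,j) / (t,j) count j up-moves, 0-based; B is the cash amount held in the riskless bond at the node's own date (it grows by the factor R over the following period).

(0,0): Delta=-0.5904 Bond=33.1307
(1,0): Delta=-1.0000 Bond=48.3524
(1,1): Delta=-0.0883 Bond=11.8308
V0=11.8754

The replicating-portfolio and risk-neutral prices coincide; use p* = (1.05−0.92)/(1.27−0.92) = 0.3714 for the latter.
Terminal payoffs: V(2,0)=20.2996, V(2,1)=8.7076, V(2,2)=7.2944
  t=1,j=0: stock 33.1200 → up 42.0624 (V=8.7076), down 30.4704 (V=20.2996). Price 15.2324; hedge Δ=-1.0000, bond B=48.3524.
  t=1,j=1: stock 45.7200 → up 58.0644 (V=7.2944), down 42.0624 (V=8.7076). Price 7.7930; hedge Δ=-0.0883, bond B=11.8308.
  t=0,j=0: stock 36.0000 → up 45.7200 (V=7.7930), down 33.1200 (V=15.2324). Price 11.8754; hedge Δ=-0.5904, bond B=33.1307.
Sanity check at the root: Δ(0,0)·S0 + B(0,0) reproduces V0 = 11.8754.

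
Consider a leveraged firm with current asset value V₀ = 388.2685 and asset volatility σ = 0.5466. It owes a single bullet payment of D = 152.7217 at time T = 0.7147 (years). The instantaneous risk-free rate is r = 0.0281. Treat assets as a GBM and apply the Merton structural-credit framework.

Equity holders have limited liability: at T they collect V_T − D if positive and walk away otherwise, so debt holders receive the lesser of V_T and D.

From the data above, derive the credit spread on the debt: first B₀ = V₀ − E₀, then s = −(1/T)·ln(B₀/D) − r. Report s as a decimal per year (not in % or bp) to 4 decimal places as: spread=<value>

spread=0.0073

With assets at 388.2685 and a single debt payment of 152.7217 at 0.7147 years:
d₁ = [ln(V₀/D) + (r + σ²/2)T] / (σ√T)
   = [ln(388.2685/152.7217) + (0.0281 + 0.5·0.5466²)·0.7147] / (0.5466·√0.7147)
   = [0.933080 + 0.126849] / 0.462095 = 2.293745
d₂ = d₁ − σ√T = 2.293745 − 0.462095 = 1.831650
N(d₁) = 0.989097,  N(d₂) = 0.966498,  e^(−rT) = 0.980117
E₀ = V₀·N(d₁) − D·e^(−rT)·N(d₂)
   = 388.2685·0.989097 − 152.7217·0.980117·0.966498 = 239.364925
B₀ = V₀ − E₀ = 388.2685 − 239.364925 = 148.903575
spread = −(1/T)·ln(B₀/D) − r = −(1/0.7147)·ln(148.903575/152.7217) − 0.0281 = 0.00732516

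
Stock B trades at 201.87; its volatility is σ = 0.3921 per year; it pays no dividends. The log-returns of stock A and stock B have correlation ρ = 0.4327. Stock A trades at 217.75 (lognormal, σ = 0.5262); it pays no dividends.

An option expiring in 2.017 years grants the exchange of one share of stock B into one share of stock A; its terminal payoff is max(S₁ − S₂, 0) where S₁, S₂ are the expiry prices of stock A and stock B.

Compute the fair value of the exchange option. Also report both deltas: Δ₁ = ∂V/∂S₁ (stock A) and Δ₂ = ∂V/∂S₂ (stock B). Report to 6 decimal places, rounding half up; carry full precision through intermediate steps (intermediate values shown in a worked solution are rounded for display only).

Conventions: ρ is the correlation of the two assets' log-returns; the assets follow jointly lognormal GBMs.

σ_eff = √(σ₁² + σ₂² − 2ρσ₁σ₂) = √(0.5262² + 0.3921² − 2·0.4327·0.5262·0.3921) = 0.502073
d₁ = (ln(S₁/S₂) + (q₂ − q₁ + σ_eff²/2)T) / (σ_eff√T) = (ln(217.75/201.87) + (0.0 − 0.0 + 0.126038)·2.017) / 0.713049 = 0.462722
d₂ = d₁ − σ_eff√T = 0.462722 − 0.713049 = -0.250328
N(d₁) = 0.678218,  N(d₂) = 0.401167
V = S₁·e^{−q₁T}·N(d₁) − S₂·e^{−q₂T}·N(d₂) = 147.681976 − 80.983585 = 66.698391
Key observation: pricing in stock B-units makes this a unit-strike call on the ratio S₁/S₂ — the risk-free rate cancels and cannot affect the value.
Δ₁ = e^{−q₁T}·N(d₁) = 0.678218;  Δ₂ = −e^{−q₂T}·N(d₂) = -0.401167

exchange price = 66.698391
Δ1 = 0.678218
Δ2 = -0.401167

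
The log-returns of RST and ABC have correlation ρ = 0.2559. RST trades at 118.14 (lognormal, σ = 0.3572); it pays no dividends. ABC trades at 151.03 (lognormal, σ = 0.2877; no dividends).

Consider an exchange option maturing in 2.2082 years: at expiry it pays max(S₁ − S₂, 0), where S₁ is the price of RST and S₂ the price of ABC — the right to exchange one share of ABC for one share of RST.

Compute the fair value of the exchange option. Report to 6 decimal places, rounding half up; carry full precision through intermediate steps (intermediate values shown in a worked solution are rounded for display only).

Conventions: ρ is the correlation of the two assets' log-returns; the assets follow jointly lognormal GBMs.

exchange price = 17.365181

σ_eff = √(σ₁² + σ₂² − 2ρσ₁σ₂) = √(0.3572² + 0.2877² − 2·0.2559·0.3572·0.2877) = 0.397199
d₁ = (ln(S₁/S₂) + (q₂ − q₁ + σ_eff²/2)T) / (σ_eff√T) = (ln(118.14/151.03) + (0.0 − 0.0 + 0.078884)·2.2082) / 0.590239 = -0.120997
d₂ = d₁ − σ_eff√T = -0.120997 − 0.590239 = -0.711236
N(d₁) = 0.451847,  N(d₂) = 0.238469
V = S₁·e^{−q₁T}·N(d₁) − S₂·e^{−q₂T}·N(d₂) = 53.381155 − 36.015975 = 17.365181
Key observation: r never enters — measured in units of ABC, the claim is a call on S₁/S₂ struck at 1, so only the dividend yields and σ_eff matter.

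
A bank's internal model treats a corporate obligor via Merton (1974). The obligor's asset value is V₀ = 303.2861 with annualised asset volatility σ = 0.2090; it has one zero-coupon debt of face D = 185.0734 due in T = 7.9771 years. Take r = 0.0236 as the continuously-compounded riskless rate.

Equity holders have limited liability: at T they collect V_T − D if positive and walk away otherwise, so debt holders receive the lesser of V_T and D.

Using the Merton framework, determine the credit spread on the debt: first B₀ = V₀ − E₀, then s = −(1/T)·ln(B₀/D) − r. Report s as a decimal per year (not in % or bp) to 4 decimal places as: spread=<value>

spread=0.0064

Equity is a call on the firm's assets struck at D = 185.0734:
d₁ = [ln(V₀/D) + (r + σ²/2)T] / (σ√T)
   = [ln(303.2861/185.0734) + (0.0236 + 0.5·0.2090²)·7.9771] / (0.2090·√7.9771)
   = [0.493924 + 0.362483] / 0.590295 = 1.450814
d₂ = d₁ − σ√T = 1.450814 − 0.590295 = 0.860519
N(d₁) = 0.926584,  N(d₂) = 0.805249,  e^(−rT) = 0.828400
E₀ = V₀·N(d₁) − D·e^(−rT)·N(d₂)
   = 303.2861·0.926584 − 185.0734·0.828400·0.805249 = 157.563617
B₀ = V₀ − E₀ = 303.2861 − 157.563617 = 145.722483
spread = −(1/T)·ln(B₀/D) − r = −(1/7.9771)·ln(145.722483/185.0734) − 0.0236 = 0.00636684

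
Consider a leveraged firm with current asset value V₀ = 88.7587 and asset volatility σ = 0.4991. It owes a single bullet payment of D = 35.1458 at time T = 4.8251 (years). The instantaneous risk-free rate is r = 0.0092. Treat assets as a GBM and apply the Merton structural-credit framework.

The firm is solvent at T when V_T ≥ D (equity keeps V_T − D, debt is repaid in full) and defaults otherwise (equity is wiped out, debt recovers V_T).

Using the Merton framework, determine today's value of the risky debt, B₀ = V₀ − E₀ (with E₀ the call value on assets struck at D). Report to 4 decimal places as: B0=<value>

B0=27.9809

Apply the equity-as-call identities (strike 35.1458, horizon 4.8251 years):
d₁ = [ln(V₀/D) + (r + σ²/2)T] / (σ√T)
   = [ln(88.7587/35.1458) + (0.0092 + 0.5·0.4991²)·4.8251] / (0.4991·√4.8251)
   = [0.926416 + 0.645359] / 1.096329 = 1.433672
d₂ = d₁ − σ√T = 1.433672 − 1.096329 = 0.337343
N(d₁) = 0.924167,  N(d₂) = 0.632071,  e^(−rT) = 0.956580
E₀ = V₀·N(d₁) − D·e^(−rT)·N(d₂)
   = 88.7587·0.924167 − 35.1458·0.956580·0.632071 = 60.777787
B₀ = V₀ − E₀ = 88.7587 − 60.777787 = 27.980913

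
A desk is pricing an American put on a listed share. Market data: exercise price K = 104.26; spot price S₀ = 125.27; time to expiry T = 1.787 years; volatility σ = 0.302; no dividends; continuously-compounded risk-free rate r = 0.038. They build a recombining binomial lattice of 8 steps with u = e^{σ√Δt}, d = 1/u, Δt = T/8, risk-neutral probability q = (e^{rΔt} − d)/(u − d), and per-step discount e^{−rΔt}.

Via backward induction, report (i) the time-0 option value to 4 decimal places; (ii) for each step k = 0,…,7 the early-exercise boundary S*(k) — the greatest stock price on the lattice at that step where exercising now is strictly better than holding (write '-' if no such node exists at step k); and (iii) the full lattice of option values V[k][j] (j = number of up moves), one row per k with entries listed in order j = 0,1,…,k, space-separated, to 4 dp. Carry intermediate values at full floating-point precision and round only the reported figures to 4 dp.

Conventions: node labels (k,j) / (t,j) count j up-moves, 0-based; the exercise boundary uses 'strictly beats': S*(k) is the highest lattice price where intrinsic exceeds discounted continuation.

Δt=0.22337  u=1.15342  d=0.86699  q=0.49414  discount=0.99155
step 8 (expiry): payoffs max(K−S,0) = 64.2709 51.0592 33.4826 10.0991 0.0000 0.0000 0.0000 0.0000 0.0000
step 7: (k=7,j=0): S=46.1243, K−S=58.1357, hold=57.2544 ⇒ V=58.1357 exercise | (k=7,j=1): S=61.3630, K−S=42.8970, hold=42.0158 ⇒ V=42.8970 exercise | (k=7,j=2): S=81.6362, K−S=22.6238, hold=21.7426 ⇒ V=22.6238 exercise | (k=7,j=3): S=108.6073, K−S=0.0000, hold=5.0656 ⇒ V=5.0656 continue | (k=7,j=4): S=144.4891, K−S=0.0000, hold=0.0000 ⇒ V=0.0000 continue | (k=7,j=5): S=192.2257, K−S=0.0000, hold=0.0000 ⇒ V=0.0000 continue | (k=7,j=6): S=255.7336, K−S=0.0000, hold=0.0000 ⇒ V=0.0000 continue | (k=7,j=7): S=340.2233, K−S=0.0000, hold=0.0000 ⇒ V=0.0000 continue  boundary S*=81.6362
step 6: (k=6,j=0): S=53.2008, K−S=51.0592, hold=50.1779 ⇒ V=51.0592 exercise | (k=6,j=1): S=70.7774, K−S=33.4826, hold=32.6014 ⇒ V=33.4826 exercise | (k=6,j=2): S=94.1609, K−S=10.0991, hold=13.8297 ⇒ V=13.8297 continue | (k=6,j=3): S=125.2700, K−S=0.0000, hold=2.5408 ⇒ V=2.5408 continue | (k=6,j=4): S=166.6569, K−S=0.0000, hold=0.0000 ⇒ V=0.0000 continue | (k=6,j=5): S=221.7173, K−S=0.0000, hold=0.0000 ⇒ V=0.0000 continue | (k=6,j=6): S=294.9686, K−S=0.0000, hold=0.0000 ⇒ V=0.0000 continue  boundary S*=70.7774
step 5: (k=5,j=0): S=61.3630, K−S=42.8970, hold=42.0158 ⇒ V=42.8970 exercise | (k=5,j=1): S=81.6362, K−S=22.6238, hold=23.5705 ⇒ V=23.5705 continue | (k=5,j=2): S=108.6073, K−S=0.0000, hold=8.1817 ⇒ V=8.1817 continue | (k=5,j=3): S=144.4891, K−S=0.0000, hold=1.2744 ⇒ V=1.2744 continue | (k=5,j=4): S=192.2257, K−S=0.0000, hold=0.0000 ⇒ V=0.0000 continue | (k=5,j=5): S=255.7336, K−S=0.0000, hold=0.0000 ⇒ V=0.0000 continue  boundary S*=61.3630
step 4: (k=4,j=0): S=70.7774, K−S=33.4826, hold=33.0652 ⇒ V=33.4826 exercise | (k=4,j=1): S=94.1609, K−S=10.0991, hold=15.8314 ⇒ V=15.8314 continue | (k=4,j=2): S=125.2700, K−S=0.0000, hold=4.7283 ⇒ V=4.7283 continue | (k=4,j=3): S=166.6569, K−S=0.0000, hold=0.6392 ⇒ V=0.6392 continue | (k=4,j=4): S=221.7173, K−S=0.0000, hold=0.0000 ⇒ V=0.0000 continue  boundary S*=70.7774
step 3: (k=3,j=0): S=81.6362, K−S=22.6238, hold=24.5512 ⇒ V=24.5512 continue | (k=3,j=1): S=108.6073, K−S=0.0000, hold=10.2575 ⇒ V=10.2575 continue | (k=3,j=2): S=144.4891, K−S=0.0000, hold=2.6848 ⇒ V=2.6848 continue | (k=3,j=3): S=192.2257, K−S=0.0000, hold=0.3206 ⇒ V=0.3206 continue  boundary S*=-
step 2: (k=2,j=0): S=94.1609, K−S=10.0991, hold=17.3403 ⇒ V=17.3403 continue | (k=2,j=1): S=125.2700, K−S=0.0000, hold=6.4605 ⇒ V=6.4605 continue | (k=2,j=2): S=166.6569, K−S=0.0000, hold=1.5038 ⇒ V=1.5038 continue  boundary S*=-
step 1: (k=1,j=0): S=108.6073, K−S=0.0000, hold=11.8631 ⇒ V=11.8631 continue | (k=1,j=1): S=144.4891, K−S=0.0000, hold=3.9773 ⇒ V=3.9773 continue  boundary S*=-
step 0: (k=0,j=0): S=125.2700, K−S=0.0000, hold=7.8991 ⇒ V=7.8991 continue  boundary S*=-

price = 7.8991
boundary = - - - - 70.7774 61.3630 70.7774 81.6362
tree:
7.8991
11.8631 3.9773
17.3403 6.4605 1.5038
24.5512 10.2575 2.6848 0.3206
33.4826 15.8314 4.7283 0.6392 0.0000
42.8970 23.5705 8.1817 1.2744 0.0000 0.0000
51.0592 33.4826 13.8297 2.5408 0.0000 0.0000 0.0000
58.1357 42.8970 22.6238 5.0656 0.0000 0.0000 0.0000 0.0000
64.2709 51.0592 33.4826 10.0991 0.0000 0.0000 0.0000 0.0000 0.0000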